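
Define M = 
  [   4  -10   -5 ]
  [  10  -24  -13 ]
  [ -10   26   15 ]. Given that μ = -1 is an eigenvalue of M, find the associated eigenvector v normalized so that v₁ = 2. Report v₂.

M + 1I = [[5, -10, -5], [10, -23, -13], [-10, 26, 16]].
Solving (M + 1I)v = 0 gives the eigenspace spanned by (2, 2, -2).
With v₁ = 2, v = (2, 2, -2), so v₂ = 2.

2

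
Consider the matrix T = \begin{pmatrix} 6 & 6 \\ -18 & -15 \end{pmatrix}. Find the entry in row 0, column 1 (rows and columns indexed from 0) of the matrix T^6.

Characteristic polynomial: μ^2 + 9μ + 18 = (μ + 3)(μ + 6), so the eigenvalues are -6, -3.
μ=-3: eigenvector (2, -3).
μ=-6: eigenvector (1, -2).
P = [[2, 1], [-3, -2]], D = diag(-3, -6), P⁻¹ = [[2, 1], [-3, -2]].
T⁶ = P·diag(729, 46656)·P⁻¹ = [[-137052, -91854], [275562, 184437]].
The requested entry is -91854.

-91854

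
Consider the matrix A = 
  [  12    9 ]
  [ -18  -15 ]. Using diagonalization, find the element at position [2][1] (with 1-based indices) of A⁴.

2430

Characteristic polynomial: λ^2 + 3λ - 18 = (λ - 3)(λ + 6), so the eigenvalues are -6, 3.
λ=-6: eigenvector (1, -2).
λ=3: eigenvector (1, -1).
P = [[1, 1], [-2, -1]], D = diag(-6, 3), P⁻¹ = [[-1, -1], [2, 1]].
A⁴ = P·diag(1296, 81)·P⁻¹ = [[-1134, -1215], [2430, 2511]].
The requested entry is 2430.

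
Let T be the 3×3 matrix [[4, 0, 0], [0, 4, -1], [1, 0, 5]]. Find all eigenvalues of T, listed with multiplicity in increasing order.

Characteristic polynomial: p(μ) = μ^3 - 13μ^2 + 56μ - 80 = (μ - 5)(μ - 4)^2.
Roots (with multiplicity): 4, 4, 5.

4, 4, 5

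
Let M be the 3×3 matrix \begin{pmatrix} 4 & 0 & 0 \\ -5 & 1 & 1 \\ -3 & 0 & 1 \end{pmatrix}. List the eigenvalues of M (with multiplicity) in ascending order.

1, 1, 4

Characteristic polynomial: p(λ) = λ^3 - 6λ^2 + 9λ - 4 = (λ - 4)(λ - 1)^2.
Roots (with multiplicity): 1, 1, 4.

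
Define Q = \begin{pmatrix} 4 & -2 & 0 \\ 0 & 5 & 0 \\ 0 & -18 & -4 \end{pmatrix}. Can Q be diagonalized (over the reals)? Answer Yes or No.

Characteristic polynomial: p(r) = r^3 - 5r^2 - 16r + 80 = (r - 5)(r - 4)(r + 4).
All 3 eigenvalues are distinct, so Q is diagonalizable.

Yes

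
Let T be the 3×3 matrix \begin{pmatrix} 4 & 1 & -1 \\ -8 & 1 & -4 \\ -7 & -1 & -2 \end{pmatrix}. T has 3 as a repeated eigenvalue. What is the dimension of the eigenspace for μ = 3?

T − 3I = [[1, 1, -1], [-8, -2, -4], [-7, -1, -5]].
This matrix has rank 2, so its null space has dimension 3 − 2 = 1.

1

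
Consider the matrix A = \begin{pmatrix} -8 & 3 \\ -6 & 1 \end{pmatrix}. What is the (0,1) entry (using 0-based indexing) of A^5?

3093

Characteristic polynomial: t^2 + 7t + 10 = (t + 2)(t + 5), so the eigenvalues are -5, -2.
t=-2: eigenvector (1, 2).
t=-5: eigenvector (-1, -1).
P = [[1, -1], [2, -1]], D = diag(-2, -5), P⁻¹ = [[-1, 1], [-2, 1]].
A⁵ = P·diag(-32, -3125)·P⁻¹ = [[-6218, 3093], [-6186, 3061]].
The requested entry is 3093.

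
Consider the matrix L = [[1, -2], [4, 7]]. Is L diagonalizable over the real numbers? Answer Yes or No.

Characteristic polynomial: p(t) = t^2 - 8t + 15 = (t - 5)(t - 3).
All 2 eigenvalues are distinct, so L is diagonalizable.

Yes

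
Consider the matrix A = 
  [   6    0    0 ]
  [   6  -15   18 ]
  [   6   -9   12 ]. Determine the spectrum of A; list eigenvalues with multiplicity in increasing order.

Characteristic polynomial: p(s) = s^3 - 3s^2 - 36s + 108 = (s - 6)(s - 3)(s + 6).
Roots (with multiplicity): -6, 3, 6.

-6, 3, 6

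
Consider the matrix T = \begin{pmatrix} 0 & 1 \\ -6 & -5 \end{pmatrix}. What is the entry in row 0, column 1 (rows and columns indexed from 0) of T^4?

-65

Characteristic polynomial: r^2 + 5r + 6 = (r + 2)(r + 3), so the eigenvalues are -3, -2.
r=-2: eigenvector (-1, 2).
r=-3: eigenvector (-1, 3).
P = [[-1, -1], [2, 3]], D = diag(-2, -3), P⁻¹ = [[-3, -1], [2, 1]].
T⁴ = P·diag(16, 81)·P⁻¹ = [[-114, -65], [390, 211]].
The requested entry is -65.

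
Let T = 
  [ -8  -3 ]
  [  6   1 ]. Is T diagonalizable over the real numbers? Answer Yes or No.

Characteristic polynomial: p(s) = s^2 + 7s + 10 = (s + 2)(s + 5).
All 2 eigenvalues are distinct, so T is diagonalizable.

Yes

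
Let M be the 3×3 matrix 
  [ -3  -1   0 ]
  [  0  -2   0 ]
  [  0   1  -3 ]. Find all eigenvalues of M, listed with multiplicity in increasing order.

Characteristic polynomial: p(r) = r^3 + 8r^2 + 21r + 18 = (r + 2)(r + 3)^2.
Roots (with multiplicity): -3, -3, -2.

-3, -3, -2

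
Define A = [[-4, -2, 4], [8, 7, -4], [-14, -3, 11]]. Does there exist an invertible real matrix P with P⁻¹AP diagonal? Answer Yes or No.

No

Characteristic polynomial: p(t) = t^3 - 14t^2 + 65t - 100 = (t - 5)^2(t - 4).
t = 5 has algebraic multiplicity 2; rank(A − 5I) = 2, so geometric multiplicity = 1.
Geometric multiplicity < algebraic multiplicity, so A is not diagonalizable.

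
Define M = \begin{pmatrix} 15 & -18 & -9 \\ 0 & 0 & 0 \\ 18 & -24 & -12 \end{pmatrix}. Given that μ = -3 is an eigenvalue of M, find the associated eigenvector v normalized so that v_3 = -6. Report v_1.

-3

M + 3I = [[18, -18, -9], [0, 3, 0], [18, -24, -9]].
Solving (M + 3I)v = 0 gives the eigenspace spanned by (-3, 0, -6).
With v_3 = -6, v = (-3, 0, -6), so v_1 = -3.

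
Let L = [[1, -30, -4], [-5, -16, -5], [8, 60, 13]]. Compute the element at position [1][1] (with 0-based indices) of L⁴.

Characteristic polynomial: μ^3 + 2μ^2 - 29μ - 30 = (μ - 5)(μ + 1)(μ + 6), so the eigenvalues are -6, -1, 5.
μ=-1: eigenvector (3, 1, -6).
μ=-6: eigenvector (2, 1, -4).
μ=5: eigenvector (1, 0, -1).
P = [[3, 2, 1], [1, 1, 0], [-6, -4, -1]], D = diag(-1, -6, 5), P⁻¹ = [[-1, -2, -1], [1, 3, 1], [2, 0, 1]].
L⁴ = P·diag(1, 1296, 625)·P⁻¹ = [[3839, 7770, 3214], [1295, 3886, 1295], [-6428, -15540, -5803]].
The requested entry is 3886.

3886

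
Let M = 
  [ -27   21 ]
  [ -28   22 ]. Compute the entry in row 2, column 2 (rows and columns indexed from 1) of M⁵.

23332

Characteristic polynomial: s^2 + 5s - 6 = (s - 1)(s + 6), so the eigenvalues are -6, 1.
s=-6: eigenvector (1, 1).
s=1: eigenvector (3, 4).
P = [[1, 3], [1, 4]], D = diag(-6, 1), P⁻¹ = [[4, -3], [-1, 1]].
M⁵ = P·diag(-7776, 1)·P⁻¹ = [[-31107, 23331], [-31108, 23332]].
The requested entry is 23332.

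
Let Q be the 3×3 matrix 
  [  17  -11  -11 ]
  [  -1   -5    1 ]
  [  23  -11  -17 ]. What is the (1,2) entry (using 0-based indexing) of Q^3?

Characteristic polynomial: μ^3 + 5μ^2 - 36μ - 180 = (μ - 6)(μ + 5)(μ + 6), so the eigenvalues are -6, -5, 6.
μ=6: eigenvector (1, 0, 1).
μ=-6: eigenvector (0, -1, 1).
μ=-5: eigenvector (1, 1, 1).
P = [[1, 0, 1], [0, -1, 1], [1, 1, 1]], D = diag(6, -6, -5), P⁻¹ = [[2, -1, -1], [-1, 0, 1], [-1, 1, 1]].
Q³ = P·diag(216, -216, -125)·P⁻¹ = [[557, -341, -341], [-91, -125, 91], [773, -341, -557]].
The requested entry is 91.

91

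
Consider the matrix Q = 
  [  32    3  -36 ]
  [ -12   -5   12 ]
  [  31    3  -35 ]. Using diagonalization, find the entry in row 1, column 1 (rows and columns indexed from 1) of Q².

Characteristic polynomial: μ^3 + 8μ^2 + 11μ - 20 = (μ - 1)(μ + 4)(μ + 5), so the eigenvalues are -5, -4, 1.
μ=-4: eigenvector (1, 0, 1).
μ=-5: eigenvector (-3, 1, -3).
μ=1: eigenvector (-6, 2, -5).
P = [[1, -3, -6], [0, 1, 2], [1, -3, -5]], D = diag(-4, -5, 1), P⁻¹ = [[1, 3, 0], [2, 1, -2], [-1, 0, 1]].
Q² = P·diag(16, 25, 1)·P⁻¹ = [[-128, -27, 144], [48, 25, -48], [-129, -27, 145]].
The requested entry is -128.

-128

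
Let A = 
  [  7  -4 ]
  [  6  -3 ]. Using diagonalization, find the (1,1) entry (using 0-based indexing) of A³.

-51

Characteristic polynomial: t^2 - 4t + 3 = (t - 3)(t - 1), so the eigenvalues are 1, 3.
t=3: eigenvector (1, 1).
t=1: eigenvector (2, 3).
P = [[1, 2], [1, 3]], D = diag(3, 1), P⁻¹ = [[3, -2], [-1, 1]].
A³ = P·diag(27, 1)·P⁻¹ = [[79, -52], [78, -51]].
The requested entry is -51.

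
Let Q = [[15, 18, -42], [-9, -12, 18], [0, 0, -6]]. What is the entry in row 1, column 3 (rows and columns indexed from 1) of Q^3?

Characteristic polynomial: s^3 + 3s^2 - 36s - 108 = (s - 6)(s + 3)(s + 6), so the eigenvalues are -6, -3, 6.
s=-3: eigenvector (1, -1, 0).
s=6: eigenvector (2, -1, 0).
s=-6: eigenvector (2, 0, 1).
P = [[1, 2, 2], [-1, -1, 0], [0, 0, 1]], D = diag(-3, 6, -6), P⁻¹ = [[-1, -2, 2], [1, 1, -2], [0, 0, 1]].
Q³ = P·diag(-27, 216, -216)·P⁻¹ = [[459, 486, -1350], [-243, -270, 486], [0, 0, -216]].
The requested entry is -1350.

-1350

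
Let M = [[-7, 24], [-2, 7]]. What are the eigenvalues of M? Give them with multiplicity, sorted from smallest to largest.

Characteristic polynomial: p(t) = t^2 - 1 = (t - 1)(t + 1).
Roots (with multiplicity): -1, 1.

-1, 1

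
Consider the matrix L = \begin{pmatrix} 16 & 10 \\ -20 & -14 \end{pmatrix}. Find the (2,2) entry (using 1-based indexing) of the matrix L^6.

Characteristic polynomial: r^2 - 2r - 24 = (r - 6)(r + 4), so the eigenvalues are -4, 6.
r=6: eigenvector (1, -1).
r=-4: eigenvector (-1, 2).
P = [[1, -1], [-1, 2]], D = diag(6, -4), P⁻¹ = [[2, 1], [1, 1]].
L⁶ = P·diag(46656, 4096)·P⁻¹ = [[89216, 42560], [-85120, -38464]].
The requested entry is -38464.

-38464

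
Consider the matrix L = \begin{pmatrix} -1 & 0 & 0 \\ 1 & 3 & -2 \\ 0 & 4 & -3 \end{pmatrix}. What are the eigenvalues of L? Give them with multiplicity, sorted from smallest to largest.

-1, -1, 1

Characteristic polynomial: p(μ) = μ^3 + μ^2 - μ - 1 = (μ - 1)(μ + 1)^2.
Roots (with multiplicity): -1, -1, 1.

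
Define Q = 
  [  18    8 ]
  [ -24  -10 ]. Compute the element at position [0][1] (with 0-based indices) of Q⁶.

Characteristic polynomial: r^2 - 8r + 12 = (r - 6)(r - 2), so the eigenvalues are 2, 6.
r=6: eigenvector (-2, 3).
r=2: eigenvector (-1, 2).
P = [[-2, -1], [3, 2]], D = diag(6, 2), P⁻¹ = [[-2, -1], [3, 2]].
Q⁶ = P·diag(46656, 64)·P⁻¹ = [[186432, 93184], [-279552, -139712]].
The requested entry is 93184.

93184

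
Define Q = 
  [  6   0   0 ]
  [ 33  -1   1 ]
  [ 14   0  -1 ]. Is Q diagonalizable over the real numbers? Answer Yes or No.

No

Characteristic polynomial: p(λ) = λ^3 - 4λ^2 - 11λ - 6 = (λ - 6)(λ + 1)^2.
λ = -1 has algebraic multiplicity 2; rank(Q + 1I) = 2, so geometric multiplicity = 1.
Geometric multiplicity < algebraic multiplicity, so Q is not diagonalizable.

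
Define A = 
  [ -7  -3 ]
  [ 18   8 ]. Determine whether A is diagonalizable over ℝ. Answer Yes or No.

Characteristic polynomial: p(μ) = μ^2 - μ - 2 = (μ - 2)(μ + 1).
All 2 eigenvalues are distinct, so A is diagonalizable.

Yes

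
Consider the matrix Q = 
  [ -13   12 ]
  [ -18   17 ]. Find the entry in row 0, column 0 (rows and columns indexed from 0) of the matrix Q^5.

-6253

Characteristic polynomial: λ^2 - 4λ - 5 = (λ - 5)(λ + 1), so the eigenvalues are -1, 5.
λ=-1: eigenvector (1, 1).
λ=5: eigenvector (2, 3).
P = [[1, 2], [1, 3]], D = diag(-1, 5), P⁻¹ = [[3, -2], [-1, 1]].
Q⁵ = P·diag(-1, 3125)·P⁻¹ = [[-6253, 6252], [-9378, 9377]].
The requested entry is -6253.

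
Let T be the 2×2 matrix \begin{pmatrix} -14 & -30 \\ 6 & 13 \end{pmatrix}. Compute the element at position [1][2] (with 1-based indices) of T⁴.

150

Characteristic polynomial: μ^2 + μ - 2 = (μ - 1)(μ + 2), so the eigenvalues are -2, 1.
μ=-2: eigenvector (5, -2).
μ=1: eigenvector (-2, 1).
P = [[5, -2], [-2, 1]], D = diag(-2, 1), P⁻¹ = [[1, 2], [2, 5]].
T⁴ = P·diag(16, 1)·P⁻¹ = [[76, 150], [-30, -59]].
The requested entry is 150.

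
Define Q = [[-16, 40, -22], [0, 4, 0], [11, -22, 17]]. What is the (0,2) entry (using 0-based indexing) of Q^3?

-682

Characteristic polynomial: s^3 - 5s^2 - 26s + 120 = (s - 6)(s - 4)(s + 5), so the eigenvalues are -5, 4, 6.
s=6: eigenvector (1, 0, -1).
s=4: eigenvector (2, 1, 0).
s=-5: eigenvector (2, 0, -1).
P = [[1, 2, 2], [0, 1, 0], [-1, 0, -1]], D = diag(6, 4, -5), P⁻¹ = [[-1, 2, -2], [0, 1, 0], [1, -2, 1]].
Q³ = P·diag(216, 64, -125)·P⁻¹ = [[-466, 1060, -682], [0, 64, 0], [341, -682, 557]].
The requested entry is -682.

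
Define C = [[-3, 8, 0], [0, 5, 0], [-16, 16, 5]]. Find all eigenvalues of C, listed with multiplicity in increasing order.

-3, 5, 5

Characteristic polynomial: p(r) = r^3 - 7r^2 - 5r + 75 = (r - 5)^2(r + 3).
Roots (with multiplicity): -3, 5, 5.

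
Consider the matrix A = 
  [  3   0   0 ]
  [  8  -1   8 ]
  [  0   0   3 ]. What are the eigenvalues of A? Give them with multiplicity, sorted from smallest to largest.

Characteristic polynomial: p(μ) = μ^3 - 5μ^2 + 3μ + 9 = (μ - 3)^2(μ + 1).
Roots (with multiplicity): -1, 3, 3.

-1, 3, 3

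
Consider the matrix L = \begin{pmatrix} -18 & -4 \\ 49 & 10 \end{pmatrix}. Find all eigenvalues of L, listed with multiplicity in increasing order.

Characteristic polynomial: p(t) = t^2 + 8t + 16 = (t + 4)^2.
Roots (with multiplicity): -4, -4.

-4, -4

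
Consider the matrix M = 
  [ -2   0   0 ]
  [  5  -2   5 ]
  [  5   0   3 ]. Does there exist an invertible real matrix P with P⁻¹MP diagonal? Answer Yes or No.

Yes

Characteristic polynomial: p(t) = t^3 + t^2 - 8t - 12 = (t - 3)(t + 2)^2.
t = -2 has algebraic multiplicity 2; rank(M + 2I) = 1, so geometric multiplicity = 2.
Every eigenvalue has geometric = algebraic multiplicity, so M is diagonalizable.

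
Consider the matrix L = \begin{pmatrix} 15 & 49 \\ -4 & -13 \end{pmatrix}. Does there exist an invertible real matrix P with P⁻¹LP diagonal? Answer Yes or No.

No

Characteristic polynomial: p(λ) = λ^2 - 2λ + 1 = (λ - 1)^2.
λ = 1 has algebraic multiplicity 2; rank(L − 1I) = 1, so geometric multiplicity = 1.
Geometric multiplicity < algebraic multiplicity, so L is not diagonalizable.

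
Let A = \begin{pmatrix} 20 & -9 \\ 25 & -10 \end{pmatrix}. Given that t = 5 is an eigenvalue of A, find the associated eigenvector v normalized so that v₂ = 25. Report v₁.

15

A − 5I = [[15, -9], [25, -15]].
Solving (A − 5I)v = 0 gives the eigenspace spanned by (15, 25).
With v₂ = 25, v = (15, 25), so v₁ = 15.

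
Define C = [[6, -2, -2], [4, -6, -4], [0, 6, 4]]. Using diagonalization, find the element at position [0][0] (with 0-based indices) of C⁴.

Characteristic polynomial: λ^3 - 4λ^2 - 4λ + 16 = (λ - 4)(λ - 2)(λ + 2), so the eigenvalues are -2, 2, 4.
λ=-2: eigenvector (0, 1, -1).
λ=2: eigenvector (-1, 1, -3).
λ=4: eigenvector (1, 0, 1).
P = [[0, -1, 1], [1, 1, 0], [-1, -3, 1]], D = diag(-2, 2, 4), P⁻¹ = [[-1, 2, 1], [1, -1, -1], [2, -1, -1]].
C⁴ = P·diag(16, 16, 256)·P⁻¹ = [[496, -240, -240], [0, 16, 0], [480, -240, -224]].
The requested entry is 496.

496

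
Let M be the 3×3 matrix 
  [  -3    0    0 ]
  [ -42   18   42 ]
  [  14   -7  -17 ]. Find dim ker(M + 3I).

2

M + 3I = [[0, 0, 0], [-42, 21, 42], [14, -7, -14]].
This matrix has rank 1, so its null space has dimension 3 − 1 = 2.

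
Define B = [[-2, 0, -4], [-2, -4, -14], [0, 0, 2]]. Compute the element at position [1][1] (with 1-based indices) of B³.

-8

Characteristic polynomial: r^3 + 4r^2 - 4r - 16 = (r - 2)(r + 2)(r + 4), so the eigenvalues are -4, -2, 2.
r=-2: eigenvector (1, -1, 0).
r=-4: eigenvector (0, 1, 0).
r=2: eigenvector (-1, -2, 1).
P = [[1, 0, -1], [-1, 1, -2], [0, 0, 1]], D = diag(-2, -4, 2), P⁻¹ = [[1, 0, 1], [1, 1, 3], [0, 0, 1]].
B³ = P·diag(-8, -64, 8)·P⁻¹ = [[-8, 0, -16], [-56, -64, -200], [0, 0, 8]].
The requested entry is -8.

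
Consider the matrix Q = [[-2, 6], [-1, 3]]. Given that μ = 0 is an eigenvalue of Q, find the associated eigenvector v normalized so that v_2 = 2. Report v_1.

Q = [[-2, 6], [-1, 3]].
Solving (Q)v = 0 gives the eigenspace spanned by (6, 2).
With v_2 = 2, v = (6, 2), so v_1 = 6.

6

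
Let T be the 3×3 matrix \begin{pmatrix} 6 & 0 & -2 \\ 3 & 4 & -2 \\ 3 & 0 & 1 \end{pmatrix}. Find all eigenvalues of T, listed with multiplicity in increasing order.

3, 4, 4

Characteristic polynomial: p(λ) = λ^3 - 11λ^2 + 40λ - 48 = (λ - 4)^2(λ - 3).
Roots (with multiplicity): 3, 4, 4.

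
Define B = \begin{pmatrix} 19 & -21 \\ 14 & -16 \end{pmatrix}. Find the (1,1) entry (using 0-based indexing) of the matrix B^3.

Characteristic polynomial: r^2 - 3r - 10 = (r - 5)(r + 2), so the eigenvalues are -2, 5.
r=5: eigenvector (3, 2).
r=-2: eigenvector (1, 1).
P = [[3, 1], [2, 1]], D = diag(5, -2), P⁻¹ = [[1, -1], [-2, 3]].
B³ = P·diag(125, -8)·P⁻¹ = [[391, -399], [266, -274]].
The requested entry is -274.

-274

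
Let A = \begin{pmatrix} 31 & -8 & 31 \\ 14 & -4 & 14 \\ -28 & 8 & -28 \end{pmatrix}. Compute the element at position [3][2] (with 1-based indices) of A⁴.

-512

Characteristic polynomial: λ^3 + λ^2 - 12λ = λ(λ - 3)(λ + 4), so the eigenvalues are -4, 0, 3.
λ=3: eigenvector (5, 2, -4).
λ=0: eigenvector (-1, 0, 1).
λ=-4: eigenvector (2, 1, -2).
P = [[5, -1, 2], [2, 0, 1], [-4, 1, -2]], D = diag(3, 0, -4), P⁻¹ = [[1, 0, 1], [0, 2, 1], [-2, 1, -2]].
A⁴ = P·diag(81, 0, 256)·P⁻¹ = [[-619, 512, -619], [-350, 256, -350], [700, -512, 700]].
The requested entry is -512.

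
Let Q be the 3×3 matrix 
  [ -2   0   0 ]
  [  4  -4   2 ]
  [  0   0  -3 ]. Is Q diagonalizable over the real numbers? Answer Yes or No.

Yes

Characteristic polynomial: p(r) = r^3 + 9r^2 + 26r + 24 = (r + 2)(r + 3)(r + 4).
All 3 eigenvalues are distinct, so Q is diagonalizable.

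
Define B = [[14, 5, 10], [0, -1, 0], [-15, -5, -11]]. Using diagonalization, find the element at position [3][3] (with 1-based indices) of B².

Characteristic polynomial: s^3 - 2s^2 - 7s - 4 = (s - 4)(s + 1)^2, so the eigenvalues are -1, -1, 4.
s=-1: eigenvector (-1, 1, 1).
s=4: eigenvector (1, 0, -1).
s=-1: eigenvector (-1, -1, 2).
P = [[-1, 1, -1], [1, 0, -1], [1, -1, 2]], D = diag(-1, 4, -1), P⁻¹ = [[1, 1, 1], [3, 1, 2], [1, 0, 1]].
B² = P·diag(1, 16, 1)·P⁻¹ = [[46, 15, 30], [0, 1, 0], [-45, -15, -29]].
The requested entry is -29.

-29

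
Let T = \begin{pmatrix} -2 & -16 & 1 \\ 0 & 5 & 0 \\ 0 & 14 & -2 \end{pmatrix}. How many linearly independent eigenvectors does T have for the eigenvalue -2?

T + 2I = [[0, -16, 1], [0, 7, 0], [0, 14, 0]].
This matrix has rank 2, so its null space has dimension 3 − 2 = 1.

1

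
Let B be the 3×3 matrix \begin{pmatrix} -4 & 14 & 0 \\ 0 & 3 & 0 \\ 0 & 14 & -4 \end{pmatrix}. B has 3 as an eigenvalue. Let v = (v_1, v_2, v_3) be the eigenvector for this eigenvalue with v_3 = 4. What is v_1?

B − 3I = [[-7, 14, 0], [0, 0, 0], [0, 14, -7]].
Solving (B − 3I)v = 0 gives the eigenspace spanned by (4, 2, 4).
With v_3 = 4, v = (4, 2, 4), so v_1 = 4.

4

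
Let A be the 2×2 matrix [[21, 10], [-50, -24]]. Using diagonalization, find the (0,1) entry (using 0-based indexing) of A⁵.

2050

Characteristic polynomial: μ^2 + 3μ - 4 = (μ - 1)(μ + 4), so the eigenvalues are -4, 1.
μ=-4: eigenvector (2, -5).
μ=1: eigenvector (1, -2).
P = [[2, 1], [-5, -2]], D = diag(-4, 1), P⁻¹ = [[-2, -1], [5, 2]].
A⁵ = P·diag(-1024, 1)·P⁻¹ = [[4101, 2050], [-10250, -5124]].
The requested entry is 2050.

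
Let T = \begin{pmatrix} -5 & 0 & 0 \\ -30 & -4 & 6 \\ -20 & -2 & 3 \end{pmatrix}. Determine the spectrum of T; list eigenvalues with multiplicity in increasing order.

-5, -1, 0

Characteristic polynomial: p(s) = s^3 + 6s^2 + 5s = s(s + 1)(s + 5).
Roots (with multiplicity): -5, -1, 0.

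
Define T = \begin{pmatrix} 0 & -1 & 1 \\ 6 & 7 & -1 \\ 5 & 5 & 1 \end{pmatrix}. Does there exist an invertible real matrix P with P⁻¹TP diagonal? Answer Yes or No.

Characteristic polynomial: p(λ) = λ^3 - 8λ^2 + 13λ - 6 = (λ - 6)(λ - 1)^2.
λ = 1 has algebraic multiplicity 2; rank(T − 1I) = 2, so geometric multiplicity = 1.
Geometric multiplicity < algebraic multiplicity, so T is not diagonalizable.

No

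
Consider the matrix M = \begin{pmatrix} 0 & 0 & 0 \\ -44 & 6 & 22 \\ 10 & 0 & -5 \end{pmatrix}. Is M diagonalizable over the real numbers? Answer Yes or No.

Yes

Characteristic polynomial: p(λ) = λ^3 - λ^2 - 30λ = λ(λ - 6)(λ + 5).
All 3 eigenvalues are distinct, so M is diagonalizable.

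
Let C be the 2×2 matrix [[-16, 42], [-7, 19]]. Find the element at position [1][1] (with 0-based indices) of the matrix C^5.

Characteristic polynomial: s^2 - 3s - 10 = (s - 5)(s + 2), so the eigenvalues are -2, 5.
s=-2: eigenvector (3, 1).
s=5: eigenvector (2, 1).
P = [[3, 2], [1, 1]], D = diag(-2, 5), P⁻¹ = [[1, -2], [-1, 3]].
C⁵ = P·diag(-32, 3125)·P⁻¹ = [[-6346, 18942], [-3157, 9439]].
The requested entry is 9439.

9439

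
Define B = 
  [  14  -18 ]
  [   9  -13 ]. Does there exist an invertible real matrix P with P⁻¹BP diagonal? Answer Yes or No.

Yes

Characteristic polynomial: p(λ) = λ^2 - λ - 20 = (λ - 5)(λ + 4).
All 2 eigenvalues are distinct, so B is diagonalizable.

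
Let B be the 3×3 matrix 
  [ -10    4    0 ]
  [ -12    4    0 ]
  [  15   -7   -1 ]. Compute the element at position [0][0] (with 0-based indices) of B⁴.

Characteristic polynomial: μ^3 + 7μ^2 + 14μ + 8 = (μ + 1)(μ + 2)(μ + 4), so the eigenvalues are -4, -2, -1.
μ=-2: eigenvector (1, 2, -1).
μ=-1: eigenvector (0, 0, 1).
μ=-4: eigenvector (-2, -3, 3).
P = [[1, 0, -2], [2, 0, -3], [-1, 1, 3]], D = diag(-2, -1, -4), P⁻¹ = [[-3, 2, 0], [3, -1, 1], [-2, 1, 0]].
B⁴ = P·diag(16, 1, 256)·P⁻¹ = [[976, -480, 0], [1440, -704, 0], [-1485, 735, 1]].
The requested entry is 976.

976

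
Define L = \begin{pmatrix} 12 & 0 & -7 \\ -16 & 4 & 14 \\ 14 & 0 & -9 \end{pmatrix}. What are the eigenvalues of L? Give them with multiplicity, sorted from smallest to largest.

-2, 4, 5

Characteristic polynomial: p(μ) = μ^3 - 7μ^2 + 2μ + 40 = (μ - 5)(μ - 4)(μ + 2).
Roots (with multiplicity): -2, 4, 5.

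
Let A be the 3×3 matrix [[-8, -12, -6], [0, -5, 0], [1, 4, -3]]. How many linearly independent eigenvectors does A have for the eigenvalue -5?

A + 5I = [[-3, -12, -6], [0, 0, 0], [1, 4, 2]].
This matrix has rank 1, so its null space has dimension 3 − 1 = 2.

2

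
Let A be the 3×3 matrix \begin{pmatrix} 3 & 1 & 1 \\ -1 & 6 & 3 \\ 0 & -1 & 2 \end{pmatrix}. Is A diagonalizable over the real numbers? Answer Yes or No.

Characteristic polynomial: p(λ) = λ^3 - 11λ^2 + 40λ - 48 = (λ - 4)^2(λ - 3).
λ = 4 has algebraic multiplicity 2; rank(A − 4I) = 2, so geometric multiplicity = 1.
Geometric multiplicity < algebraic multiplicity, so A is not diagonalizable.

No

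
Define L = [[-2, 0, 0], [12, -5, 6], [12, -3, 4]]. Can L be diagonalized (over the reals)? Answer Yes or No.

Yes

Characteristic polynomial: p(λ) = λ^3 + 3λ^2 - 4 = (λ - 1)(λ + 2)^2.
λ = -2 has algebraic multiplicity 2; rank(L + 2I) = 1, so geometric multiplicity = 2.
Every eigenvalue has geometric = algebraic multiplicity, so L is diagonalizable.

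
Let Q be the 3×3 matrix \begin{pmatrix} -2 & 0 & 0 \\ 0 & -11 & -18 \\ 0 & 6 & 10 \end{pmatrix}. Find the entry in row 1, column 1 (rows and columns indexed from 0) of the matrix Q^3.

-35

Characteristic polynomial: s^3 + 3s^2 - 4 = (s - 1)(s + 2)^2, so the eigenvalues are -2, -2, 1.
s=1: eigenvector (0, -3, 2).
s=-2: eigenvector (1, 0, 0).
s=-2: eigenvector (0, -2, 1).
P = [[0, 1, 0], [-3, 0, -2], [2, 0, 1]], D = diag(1, -2, -2), P⁻¹ = [[0, 1, 2], [1, 0, 0], [0, -2, -3]].
Q³ = P·diag(1, -8, -8)·P⁻¹ = [[-8, 0, 0], [0, -35, -54], [0, 18, 28]].
The requested entry is -35.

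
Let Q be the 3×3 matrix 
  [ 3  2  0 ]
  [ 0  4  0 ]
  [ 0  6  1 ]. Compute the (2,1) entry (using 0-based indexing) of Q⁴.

510

Characteristic polynomial: μ^3 - 8μ^2 + 19μ - 12 = (μ - 4)(μ - 3)(μ - 1), so the eigenvalues are 1, 3, 4.
μ=3: eigenvector (1, 0, 0).
μ=4: eigenvector (2, 1, 2).
μ=1: eigenvector (0, 0, 1).
P = [[1, 2, 0], [0, 1, 0], [0, 2, 1]], D = diag(3, 4, 1), P⁻¹ = [[1, -2, 0], [0, 1, 0], [0, -2, 1]].
Q⁴ = P·diag(81, 256, 1)·P⁻¹ = [[81, 350, 0], [0, 256, 0], [0, 510, 1]].
The requested entry is 510.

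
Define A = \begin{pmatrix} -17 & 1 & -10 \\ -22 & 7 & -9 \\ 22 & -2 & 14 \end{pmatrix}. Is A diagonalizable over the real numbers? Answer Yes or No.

Characteristic polynomial: p(t) = t^3 - 4t^2 - 35t + 150 = (t - 5)^2(t + 6).
t = 5 has algebraic multiplicity 2; rank(A − 5I) = 2, so geometric multiplicity = 1.
Geometric multiplicity < algebraic multiplicity, so A is not diagonalizable.

No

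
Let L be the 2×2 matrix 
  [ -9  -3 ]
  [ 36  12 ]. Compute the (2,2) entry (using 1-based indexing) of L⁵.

972

Characteristic polynomial: t^2 - 3t = t(t - 3), so the eigenvalues are 0, 3.
t=3: eigenvector (1, -4).
t=0: eigenvector (1, -3).
P = [[1, 1], [-4, -3]], D = diag(3, 0), P⁻¹ = [[-3, -1], [4, 1]].
L⁵ = P·diag(243, 0)·P⁻¹ = [[-729, -243], [2916, 972]].
The requested entry is 972.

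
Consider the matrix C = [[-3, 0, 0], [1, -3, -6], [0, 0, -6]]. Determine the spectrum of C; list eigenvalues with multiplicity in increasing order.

Characteristic polynomial: p(μ) = μ^3 + 12μ^2 + 45μ + 54 = (μ + 3)^2(μ + 6).
Roots (with multiplicity): -6, -3, -3.

-6, -3, -3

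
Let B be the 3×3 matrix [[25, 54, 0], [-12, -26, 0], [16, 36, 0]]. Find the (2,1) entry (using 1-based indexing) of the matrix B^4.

Characteristic polynomial: λ^3 + λ^2 - 2λ = λ(λ - 1)(λ + 2), so the eigenvalues are -2, 0, 1.
λ=1: eigenvector (9, -4, 0).
λ=-2: eigenvector (-2, 1, -2).
λ=0: eigenvector (0, 0, 1).
P = [[9, -2, 0], [-4, 1, 0], [0, -2, 1]], D = diag(1, -2, 0), P⁻¹ = [[1, 2, 0], [4, 9, 0], [8, 18, 1]].
B⁴ = P·diag(1, 16, 0)·P⁻¹ = [[-119, -270, 0], [60, 136, 0], [-128, -288, 0]].
The requested entry is 60.

60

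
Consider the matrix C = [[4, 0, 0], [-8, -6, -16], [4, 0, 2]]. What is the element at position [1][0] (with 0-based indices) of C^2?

-48

Characteristic polynomial: t^3 - 28t + 48 = (t - 4)(t - 2)(t + 6), so the eigenvalues are -6, 2, 4.
t=4: eigenvector (1, -4, 2).
t=-6: eigenvector (0, 1, 0).
t=2: eigenvector (0, -2, 1).
P = [[1, 0, 0], [-4, 1, -2], [2, 0, 1]], D = diag(4, -6, 2), P⁻¹ = [[1, 0, 0], [0, 1, 2], [-2, 0, 1]].
C² = P·diag(16, 36, 4)·P⁻¹ = [[16, 0, 0], [-48, 36, 64], [24, 0, 4]].
The requested entry is -48.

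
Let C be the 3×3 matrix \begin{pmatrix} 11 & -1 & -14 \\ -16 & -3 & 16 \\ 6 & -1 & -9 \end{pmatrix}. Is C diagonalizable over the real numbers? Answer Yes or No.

Characteristic polynomial: p(λ) = λ^3 + λ^2 - 21λ - 45 = (λ - 5)(λ + 3)^2.
λ = -3 has algebraic multiplicity 2; rank(C + 3I) = 2, so geometric multiplicity = 1.
Geometric multiplicity < algebraic multiplicity, so C is not diagonalizable.

No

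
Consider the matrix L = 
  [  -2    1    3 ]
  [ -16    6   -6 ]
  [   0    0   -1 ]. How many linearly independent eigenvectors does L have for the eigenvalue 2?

L − 2I = [[-4, 1, 3], [-16, 4, -6], [0, 0, -3]].
This matrix has rank 2, so its null space has dimension 3 − 2 = 1.

1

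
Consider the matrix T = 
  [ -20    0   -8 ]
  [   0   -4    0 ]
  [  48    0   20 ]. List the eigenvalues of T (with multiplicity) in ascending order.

Characteristic polynomial: p(r) = r^3 + 4r^2 - 16r - 64 = (r - 4)(r + 4)^2.
Roots (with multiplicity): -4, -4, 4.

-4, -4, 4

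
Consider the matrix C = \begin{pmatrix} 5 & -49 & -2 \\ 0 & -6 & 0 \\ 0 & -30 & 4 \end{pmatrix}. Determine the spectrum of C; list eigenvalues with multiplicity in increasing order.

Characteristic polynomial: p(r) = r^3 - 3r^2 - 34r + 120 = (r - 5)(r - 4)(r + 6).
Roots (with multiplicity): -6, 4, 5.

-6, 4, 5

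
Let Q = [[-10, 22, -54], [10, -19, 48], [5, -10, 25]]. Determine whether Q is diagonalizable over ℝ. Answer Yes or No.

Characteristic polynomial: p(s) = s^3 + 4s^2 - 5s = s(s - 1)(s + 5).
All 3 eigenvalues are distinct, so Q is diagonalizable.

Yes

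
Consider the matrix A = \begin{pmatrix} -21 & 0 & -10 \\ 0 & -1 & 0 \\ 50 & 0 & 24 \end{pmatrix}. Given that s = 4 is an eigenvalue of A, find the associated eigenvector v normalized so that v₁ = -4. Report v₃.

10

A − 4I = [[-25, 0, -10], [0, -5, 0], [50, 0, 20]].
Solving (A − 4I)v = 0 gives the eigenspace spanned by (-4, 0, 10).
With v₁ = -4, v = (-4, 0, 10), so v₃ = 10.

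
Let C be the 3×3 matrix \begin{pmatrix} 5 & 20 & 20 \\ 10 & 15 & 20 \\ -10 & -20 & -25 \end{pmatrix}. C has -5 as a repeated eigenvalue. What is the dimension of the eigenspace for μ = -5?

C + 5I = [[10, 20, 20], [10, 20, 20], [-10, -20, -20]].
This matrix has rank 1, so its null space has dimension 3 − 1 = 2.

2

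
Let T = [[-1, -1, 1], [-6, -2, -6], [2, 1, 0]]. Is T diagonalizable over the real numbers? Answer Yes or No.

Characteristic polynomial: p(r) = r^3 + 3r^2 - 4 = (r - 1)(r + 2)^2.
r = -2 has algebraic multiplicity 2; rank(T + 2I) = 2, so geometric multiplicity = 1.
Geometric multiplicity < algebraic multiplicity, so T is not diagonalizable.

No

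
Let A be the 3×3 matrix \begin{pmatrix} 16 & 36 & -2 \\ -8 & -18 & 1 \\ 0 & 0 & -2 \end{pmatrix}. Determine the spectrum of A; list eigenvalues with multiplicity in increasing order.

-2, -2, 0

Characteristic polynomial: p(r) = r^3 + 4r^2 + 4r = r(r + 2)^2.
Roots (with multiplicity): -2, -2, 0.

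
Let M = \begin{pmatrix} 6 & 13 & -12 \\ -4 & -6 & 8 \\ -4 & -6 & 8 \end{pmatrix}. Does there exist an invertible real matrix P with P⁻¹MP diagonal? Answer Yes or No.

No

Characteristic polynomial: p(t) = t^3 - 8t^2 + 16t = t(t - 4)^2.
t = 4 has algebraic multiplicity 2; rank(M − 4I) = 2, so geometric multiplicity = 1.
Geometric multiplicity < algebraic multiplicity, so M is not diagonalizable.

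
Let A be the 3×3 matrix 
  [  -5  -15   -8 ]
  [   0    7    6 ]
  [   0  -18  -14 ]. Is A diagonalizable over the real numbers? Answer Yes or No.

Characteristic polynomial: p(s) = s^3 + 12s^2 + 45s + 50 = (s + 2)(s + 5)^2.
s = -5 has algebraic multiplicity 2; rank(A + 5I) = 2, so geometric multiplicity = 1.
Geometric multiplicity < algebraic multiplicity, so A is not diagonalizable.

No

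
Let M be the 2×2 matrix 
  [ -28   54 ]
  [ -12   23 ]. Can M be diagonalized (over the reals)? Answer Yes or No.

Characteristic polynomial: p(μ) = μ^2 + 5μ + 4 = (μ + 1)(μ + 4).
All 2 eigenvalues are distinct, so M is diagonalizable.

Yes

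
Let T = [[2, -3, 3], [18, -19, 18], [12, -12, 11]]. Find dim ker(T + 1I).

2

T + 1I = [[3, -3, 3], [18, -18, 18], [12, -12, 12]].
This matrix has rank 1, so its null space has dimension 3 − 1 = 2.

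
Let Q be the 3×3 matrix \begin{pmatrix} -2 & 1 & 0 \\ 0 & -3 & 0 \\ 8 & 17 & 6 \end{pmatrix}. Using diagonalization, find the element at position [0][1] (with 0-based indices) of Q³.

19

Characteristic polynomial: s^3 - s^2 - 24s - 36 = (s - 6)(s + 2)(s + 3), so the eigenvalues are -3, -2, 6.
s=-2: eigenvector (1, 0, -1).
s=6: eigenvector (0, 0, 1).
s=-3: eigenvector (-1, 1, -1).
P = [[1, 0, -1], [0, 0, 1], [-1, 1, -1]], D = diag(-2, 6, -3), P⁻¹ = [[1, 1, 0], [1, 2, 1], [0, 1, 0]].
Q³ = P·diag(-8, 216, -27)·P⁻¹ = [[-8, 19, 0], [0, -27, 0], [224, 467, 216]].
The requested entry is 19.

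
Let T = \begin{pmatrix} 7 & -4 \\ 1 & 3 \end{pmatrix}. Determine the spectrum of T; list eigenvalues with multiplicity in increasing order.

Characteristic polynomial: p(λ) = λ^2 - 10λ + 25 = (λ - 5)^2.
Roots (with multiplicity): 5, 5.

5, 5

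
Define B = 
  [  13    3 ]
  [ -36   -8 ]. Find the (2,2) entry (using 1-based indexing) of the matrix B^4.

Characteristic polynomial: s^2 - 5s + 4 = (s - 4)(s - 1), so the eigenvalues are 1, 4.
s=4: eigenvector (1, -3).
s=1: eigenvector (-1, 4).
P = [[1, -1], [-3, 4]], D = diag(4, 1), P⁻¹ = [[4, 1], [3, 1]].
B⁴ = P·diag(256, 1)·P⁻¹ = [[1021, 255], [-3060, -764]].
The requested entry is -764.

-764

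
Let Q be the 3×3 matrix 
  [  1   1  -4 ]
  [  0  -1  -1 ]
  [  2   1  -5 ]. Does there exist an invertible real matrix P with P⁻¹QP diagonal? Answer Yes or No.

No

Characteristic polynomial: p(λ) = λ^3 + 5λ^2 + 8λ + 4 = (λ + 1)(λ + 2)^2.
λ = -2 has algebraic multiplicity 2; rank(Q + 2I) = 2, so geometric multiplicity = 1.
Geometric multiplicity < algebraic multiplicity, so Q is not diagonalizable.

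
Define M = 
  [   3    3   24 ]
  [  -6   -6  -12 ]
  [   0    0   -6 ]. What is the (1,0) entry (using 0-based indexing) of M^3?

-54

Characteristic polynomial: μ^3 + 9μ^2 + 18μ = μ(μ + 3)(μ + 6), so the eigenvalues are -6, -3, 0.
μ=-3: eigenvector (-1, 2, 0).
μ=0: eigenvector (-1, 1, 0).
μ=-6: eigenvector (-2, -2, 1).
P = [[-1, -1, -2], [2, 1, -2], [0, 0, 1]], D = diag(-3, 0, -6), P⁻¹ = [[1, 1, 4], [-2, -1, -6], [0, 0, 1]].
M³ = P·diag(-27, 0, -216)·P⁻¹ = [[27, 27, 540], [-54, -54, 216], [0, 0, -216]].
The requested entry is -54.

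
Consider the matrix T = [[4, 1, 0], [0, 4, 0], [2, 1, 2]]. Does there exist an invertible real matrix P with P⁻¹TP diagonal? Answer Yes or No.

Characteristic polynomial: p(λ) = λ^3 - 10λ^2 + 32λ - 32 = (λ - 4)^2(λ - 2).
λ = 4 has algebraic multiplicity 2; rank(T − 4I) = 2, so geometric multiplicity = 1.
Geometric multiplicity < algebraic multiplicity, so T is not diagonalizable.

No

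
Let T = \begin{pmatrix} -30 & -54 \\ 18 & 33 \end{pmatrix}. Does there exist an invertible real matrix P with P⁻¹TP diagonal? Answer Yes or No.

Characteristic polynomial: p(r) = r^2 - 3r - 18 = (r - 6)(r + 3).
All 2 eigenvalues are distinct, so T is diagonalizable.

Yes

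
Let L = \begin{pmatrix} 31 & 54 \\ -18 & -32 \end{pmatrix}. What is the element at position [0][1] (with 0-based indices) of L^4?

-2214

Characteristic polynomial: μ^2 + μ - 20 = (μ - 4)(μ + 5), so the eigenvalues are -5, 4.
μ=4: eigenvector (-2, 1).
μ=-5: eigenvector (-3, 2).
P = [[-2, -3], [1, 2]], D = diag(4, -5), P⁻¹ = [[-2, -3], [1, 2]].
L⁴ = P·diag(256, 625)·P⁻¹ = [[-851, -2214], [738, 1732]].
The requested entry is -2214.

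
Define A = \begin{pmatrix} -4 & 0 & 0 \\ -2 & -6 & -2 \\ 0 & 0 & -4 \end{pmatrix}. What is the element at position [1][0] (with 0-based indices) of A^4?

Characteristic polynomial: λ^3 + 14λ^2 + 64λ + 96 = (λ + 4)^2(λ + 6), so the eigenvalues are -6, -4, -4.
λ=-4: eigenvector (0, -1, 1).
λ=-6: eigenvector (0, 1, 0).
λ=-4: eigenvector (1, -1, 0).
P = [[0, 0, 1], [-1, 1, -1], [1, 0, 0]], D = diag(-4, -6, -4), P⁻¹ = [[0, 0, 1], [1, 1, 1], [1, 0, 0]].
A⁴ = P·diag(256, 1296, 256)·P⁻¹ = [[256, 0, 0], [1040, 1296, 1040], [0, 0, 256]].
The requested entry is 1040.

1040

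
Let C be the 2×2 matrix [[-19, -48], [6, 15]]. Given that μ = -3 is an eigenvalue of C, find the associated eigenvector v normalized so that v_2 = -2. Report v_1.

6

C + 3I = [[-16, -48], [6, 18]].
Solving (C + 3I)v = 0 gives the eigenspace spanned by (6, -2).
With v_2 = -2, v = (6, -2), so v_1 = 6.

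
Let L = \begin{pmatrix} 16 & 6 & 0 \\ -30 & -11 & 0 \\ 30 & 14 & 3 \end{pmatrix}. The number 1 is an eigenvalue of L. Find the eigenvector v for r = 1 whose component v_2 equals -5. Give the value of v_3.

5

L − 1I = [[15, 6, 0], [-30, -12, 0], [30, 14, 2]].
Solving (L − 1I)v = 0 gives the eigenspace spanned by (2, -5, 5).
With v_2 = -5, v = (2, -5, 5), so v_3 = 5.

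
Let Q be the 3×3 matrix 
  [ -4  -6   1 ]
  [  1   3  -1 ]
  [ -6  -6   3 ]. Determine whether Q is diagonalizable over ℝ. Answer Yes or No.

Yes

Characteristic polynomial: p(r) = r^3 - 2r^2 - 9r + 18 = (r - 3)(r - 2)(r + 3).
All 3 eigenvalues are distinct, so Q is diagonalizable.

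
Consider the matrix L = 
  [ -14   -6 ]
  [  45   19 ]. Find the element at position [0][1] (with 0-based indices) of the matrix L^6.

Characteristic polynomial: s^2 - 5s + 4 = (s - 4)(s - 1), so the eigenvalues are 1, 4.
s=4: eigenvector (-1, 3).
s=1: eigenvector (-2, 5).
P = [[-1, -2], [3, 5]], D = diag(4, 1), P⁻¹ = [[5, 2], [-3, -1]].
L⁶ = P·diag(4096, 1)·P⁻¹ = [[-20474, -8190], [61425, 24571]].
The requested entry is -8190.

-8190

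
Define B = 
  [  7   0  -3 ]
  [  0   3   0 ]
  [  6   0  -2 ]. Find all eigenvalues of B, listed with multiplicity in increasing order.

Characteristic polynomial: p(μ) = μ^3 - 8μ^2 + 19μ - 12 = (μ - 4)(μ - 3)(μ - 1).
Roots (with multiplicity): 1, 3, 4.

1, 3, 4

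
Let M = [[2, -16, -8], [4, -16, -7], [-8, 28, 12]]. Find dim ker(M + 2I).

M + 2I = [[4, -16, -8], [4, -14, -7], [-8, 28, 14]].
This matrix has rank 2, so its null space has dimension 3 − 2 = 1.

1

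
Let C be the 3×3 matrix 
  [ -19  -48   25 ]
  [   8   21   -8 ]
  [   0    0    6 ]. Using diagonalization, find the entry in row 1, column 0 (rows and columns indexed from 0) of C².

16

Characteristic polynomial: t^3 - 8t^2 - 3t + 90 = (t - 6)(t - 5)(t + 3), so the eigenvalues are -3, 5, 6.
t=-3: eigenvector (3, -1, 0).
t=5: eigenvector (-2, 1, 0).
t=6: eigenvector (1, 0, 1).
P = [[3, -2, 1], [-1, 1, 0], [0, 0, 1]], D = diag(-3, 5, 6), P⁻¹ = [[1, 2, -1], [1, 3, -1], [0, 0, 1]].
C² = P·diag(9, 25, 36)·P⁻¹ = [[-23, -96, 59], [16, 57, -16], [0, 0, 36]].
The requested entry is 16.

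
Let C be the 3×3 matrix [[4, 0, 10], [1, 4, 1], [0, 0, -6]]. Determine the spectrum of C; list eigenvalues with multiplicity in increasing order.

-6, 4, 4

Characteristic polynomial: p(t) = t^3 - 2t^2 - 32t + 96 = (t - 4)^2(t + 6).
Roots (with multiplicity): -6, 4, 4.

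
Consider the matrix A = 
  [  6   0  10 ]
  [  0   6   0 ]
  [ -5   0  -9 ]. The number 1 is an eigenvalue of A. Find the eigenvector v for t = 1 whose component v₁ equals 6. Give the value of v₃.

-3

A − 1I = [[5, 0, 10], [0, 5, 0], [-5, 0, -10]].
Solving (A − 1I)v = 0 gives the eigenspace spanned by (6, 0, -3).
With v₁ = 6, v = (6, 0, -3), so v₃ = -3.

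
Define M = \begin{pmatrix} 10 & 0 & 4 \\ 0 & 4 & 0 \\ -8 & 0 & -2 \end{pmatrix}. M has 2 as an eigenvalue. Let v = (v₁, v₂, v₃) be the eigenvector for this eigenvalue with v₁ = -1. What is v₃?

2

M − 2I = [[8, 0, 4], [0, 2, 0], [-8, 0, -4]].
Solving (M − 2I)v = 0 gives the eigenspace spanned by (-1, 0, 2).
With v₁ = -1, v = (-1, 0, 2), so v₃ = 2.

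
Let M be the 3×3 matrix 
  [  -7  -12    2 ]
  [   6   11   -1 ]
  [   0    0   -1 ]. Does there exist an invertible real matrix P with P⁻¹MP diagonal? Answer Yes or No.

No

Characteristic polynomial: p(s) = s^3 - 3s^2 - 9s - 5 = (s - 5)(s + 1)^2.
s = -1 has algebraic multiplicity 2; rank(M + 1I) = 2, so geometric multiplicity = 1.
Geometric multiplicity < algebraic multiplicity, so M is not diagonalizable.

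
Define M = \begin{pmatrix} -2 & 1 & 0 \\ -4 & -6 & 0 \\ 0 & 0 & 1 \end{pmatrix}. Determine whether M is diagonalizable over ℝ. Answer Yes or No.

Characteristic polynomial: p(μ) = μ^3 + 7μ^2 + 8μ - 16 = (μ - 1)(μ + 4)^2.
μ = -4 has algebraic multiplicity 2; rank(M + 4I) = 2, so geometric multiplicity = 1.
Geometric multiplicity < algebraic multiplicity, so M is not diagonalizable.

No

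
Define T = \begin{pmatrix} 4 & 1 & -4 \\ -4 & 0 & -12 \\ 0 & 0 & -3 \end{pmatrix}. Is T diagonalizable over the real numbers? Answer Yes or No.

No

Characteristic polynomial: p(λ) = λ^3 - λ^2 - 8λ + 12 = (λ - 2)^2(λ + 3).
λ = 2 has algebraic multiplicity 2; rank(T − 2I) = 2, so geometric multiplicity = 1.
Geometric multiplicity < algebraic multiplicity, so T is not diagonalizable.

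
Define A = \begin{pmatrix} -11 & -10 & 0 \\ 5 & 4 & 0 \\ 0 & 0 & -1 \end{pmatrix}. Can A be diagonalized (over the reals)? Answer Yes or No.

Characteristic polynomial: p(s) = s^3 + 8s^2 + 13s + 6 = (s + 1)^2(s + 6).
s = -1 has algebraic multiplicity 2; rank(A + 1I) = 1, so geometric multiplicity = 2.
Every eigenvalue has geometric = algebraic multiplicity, so A is diagonalizable.

Yes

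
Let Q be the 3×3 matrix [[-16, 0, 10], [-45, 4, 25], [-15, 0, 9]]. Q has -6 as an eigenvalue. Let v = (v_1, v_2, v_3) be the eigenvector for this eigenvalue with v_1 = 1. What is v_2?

Q + 6I = [[-10, 0, 10], [-45, 10, 25], [-15, 0, 15]].
Solving (Q + 6I)v = 0 gives the eigenspace spanned by (1, 2, 1).
With v_1 = 1, v = (1, 2, 1), so v_2 = 2.

2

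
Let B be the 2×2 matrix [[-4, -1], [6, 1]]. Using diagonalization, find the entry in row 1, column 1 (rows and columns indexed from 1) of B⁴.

46

Characteristic polynomial: λ^2 + 3λ + 2 = (λ + 1)(λ + 2), so the eigenvalues are -2, -1.
λ=-1: eigenvector (1, -3).
λ=-2: eigenvector (1, -2).
P = [[1, 1], [-3, -2]], D = diag(-1, -2), P⁻¹ = [[-2, -1], [3, 1]].
B⁴ = P·diag(1, 16)·P⁻¹ = [[46, 15], [-90, -29]].
The requested entry is 46.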